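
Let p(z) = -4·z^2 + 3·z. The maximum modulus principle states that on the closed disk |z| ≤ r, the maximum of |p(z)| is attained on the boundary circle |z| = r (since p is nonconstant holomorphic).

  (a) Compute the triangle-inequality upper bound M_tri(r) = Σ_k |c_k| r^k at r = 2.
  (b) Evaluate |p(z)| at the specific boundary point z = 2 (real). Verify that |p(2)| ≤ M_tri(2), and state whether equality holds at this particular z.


Coefficients: c_0 = 0, c_1 = 3, c_2 = -4. Radius r = 2.
Part (a). Triangle bound: M_tri(r) = Σ_k |c_k| r^k
  = |0|·2^0 + |3|·2^1 + |-4|·2^2
  = 0 + 6 + 16 = 22.
This bounds M(r) := max_{|z|=r} |p(z)| from above; equality holds iff all terms c_k z^k can be made to align in phase at a single z on |z|=r.
Part (b). At z = 2 (real, on the circle |z| = r):
  p(2) = (0)·2^0 + (3)·2^1 + (-4)·2^2 = -10.
  |p(2)| = 10.
Check: |p(2)| = 10 ≤ 22 = M_tri(2). ✓ Equality does not hold at z = 2 (the coefficients have mixed signs, so the terms do not all align in phase there).

M_tri(2) = 22; |p(2)| = 10; equality at z=2: no.


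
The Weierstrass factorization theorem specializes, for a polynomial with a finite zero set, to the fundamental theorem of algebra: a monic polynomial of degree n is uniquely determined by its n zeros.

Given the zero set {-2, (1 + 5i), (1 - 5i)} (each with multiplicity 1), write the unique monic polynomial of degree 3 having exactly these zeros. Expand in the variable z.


The polynomial is p(z) = ∏_{α ∈ S} (z − α), where S = {-2, (1 + 5i), (1 - 5i)}.
Expanding the product yields: p(z) = z^3 + 22·z + 52.
Note conjugate pairs combine to real quadratics: (z − (1+5i))(z − (1−5i)) = z² − 2z + 26.
The resulting polynomial has degree 3 and real coefficients as required.

p(z) = z^3 + 22·z + 52.


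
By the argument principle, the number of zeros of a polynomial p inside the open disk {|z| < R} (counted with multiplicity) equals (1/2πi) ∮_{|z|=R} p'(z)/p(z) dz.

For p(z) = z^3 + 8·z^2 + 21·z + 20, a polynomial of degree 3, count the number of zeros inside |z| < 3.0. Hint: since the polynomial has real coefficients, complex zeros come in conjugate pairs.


The zeros of p are: (-2 + 1i), (-2 - 1i), -4.
Their magnitudes are: 2.236, 2.236, 4.
Zeros with |z| < R = 3.0: (-2 + 1i), (-2 - 1i).
Count = 2.
By the argument principle, (1/2πi) ∮_{|z|=R} p'(z)/p(z) dz equals exactly this count.

Number of zeros inside |z| < 3.0: 2.


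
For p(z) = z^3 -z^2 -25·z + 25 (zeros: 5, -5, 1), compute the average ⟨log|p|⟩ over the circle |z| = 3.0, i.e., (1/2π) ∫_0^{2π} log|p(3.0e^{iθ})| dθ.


Zeros: -5, 1, 5; r = 3.0.
Inside |z| < r: 1. Outside (|z| ≥ r): -5, 5.
p(0) = 25, so log|p(0)| = log(25) = 3.2189.
Apply Jensen: I(r) = log|p(0)| + Σ_k log(r/|z_k|), summed over zeros inside |z| < r.
  log(r/|z_k|) for z_k = 1: log(3.0/1) = 1.0986
  Outside zeros (-5, 5) contribute nothing to the Jensen sum.
Sum over inside zeros: 1.0986.
I(r) = log|p(0)| + (inside sum) = 3.2189 + 1.0986 = 4.3175.
Note: since some zeros are outside |z| ≤ r, the simplified n·log(r) form does NOT apply — only the inside zeros contribute.

I(r) ≈ 4.3175.


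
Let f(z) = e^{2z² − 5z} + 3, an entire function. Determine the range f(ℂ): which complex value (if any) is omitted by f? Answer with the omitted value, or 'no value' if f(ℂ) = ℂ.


Little Picard bounds the complement of f(ℂ) to at most one point.
The exponent g(z) = 2z² − 5z is a nonconstant polynomial, hence surjective onto ℂ. So e^{g(z)} takes every value in {e^w : w ∈ ℂ} = ℂ ∖ {0}. Adding 3 shifts the range to ℂ ∖ {3}. f omits exactly 3.

Omitted value: 3.


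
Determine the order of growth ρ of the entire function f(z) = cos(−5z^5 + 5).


Write cos(w) = (e^{iw} ± e^{−iw})/(2 or 2i), so |cos(w)| ≤ e^{|w|}. With w = −5z^5 + 5, |w| ≤ 5r^5 + 5 on |z|=r, giving M(r) ≤ e^{5r^5 + 5} and ρ ≤ 5. For the lower bound, choose z on |z|=r with -5z^5 purely imaginary of modulus 5r^5; then |cos(−5z^5 + 5)| grows like e^{5r^5}/2, so ρ ≥ 5. Hence ρ = 5.
Therefore ρ = 5.

Order ρ = 5.


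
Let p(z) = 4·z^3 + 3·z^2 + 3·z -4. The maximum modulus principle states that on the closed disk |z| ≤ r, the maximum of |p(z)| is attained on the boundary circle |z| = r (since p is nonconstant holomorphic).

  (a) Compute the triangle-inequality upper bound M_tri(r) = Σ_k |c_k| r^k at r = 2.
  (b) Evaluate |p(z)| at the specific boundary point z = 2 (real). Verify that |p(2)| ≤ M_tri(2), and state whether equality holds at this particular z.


Coefficients: c_0 = -4, c_1 = 3, c_2 = 3, c_3 = 4. Radius r = 2.
Part (a). Triangle bound: M_tri(r) = Σ_k |c_k| r^k
  = |-4|·2^0 + |3|·2^1 + |3|·2^2 + |4|·2^3
  = 4 + 6 + 12 + 32 = 54.
This bounds M(r) := max_{|z|=r} |p(z)| from above; equality holds iff all terms c_k z^k can be made to align in phase at a single z on |z|=r.
Part (b). At z = 2 (real, on the circle |z| = r):
  p(2) = (-4)·2^0 + (3)·2^1 + (3)·2^2 + (4)·2^3 = 46.
  |p(2)| = 46.
Check: |p(2)| = 46 ≤ 54 = M_tri(2). ✓ Equality does not hold at z = 2 (the coefficients have mixed signs, so the terms do not all align in phase there).

M_tri(2) = 54; |p(2)| = 46; equality at z=2: no.


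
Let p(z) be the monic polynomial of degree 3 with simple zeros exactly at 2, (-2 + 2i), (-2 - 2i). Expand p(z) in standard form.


The polynomial is p(z) = ∏_{α ∈ S} (z − α), where S = {2, (-2 + 2i), (-2 - 2i)}.
Expanding the product yields: p(z) = z^3 + 2·z^2 -16.
Note conjugate pairs combine to real quadratics: (z − (-2+2i))(z − (-2−2i)) = z² + 4z + 8.
The resulting polynomial has degree 3 and real coefficients as required.

p(z) = z^3 + 2·z^2 -16.


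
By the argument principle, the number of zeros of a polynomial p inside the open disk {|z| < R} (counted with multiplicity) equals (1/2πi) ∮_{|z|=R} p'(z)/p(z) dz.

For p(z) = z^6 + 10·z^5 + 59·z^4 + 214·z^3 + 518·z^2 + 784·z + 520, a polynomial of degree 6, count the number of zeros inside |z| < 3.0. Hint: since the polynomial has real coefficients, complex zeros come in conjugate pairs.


The zeros of p are: (-1 + 3i), (-1 - 3i), -2, (-2 + 3i), (-2 - 3i), -2.
Their magnitudes are: 3.162, 3.162, 2, 3.606, 3.606, 2.
Zeros with |z| < R = 3.0: -2, -2.
Count = 2.
By the argument principle, (1/2πi) ∮_{|z|=R} p'(z)/p(z) dz equals exactly this count.

Number of zeros inside |z| < 3.0: 2.


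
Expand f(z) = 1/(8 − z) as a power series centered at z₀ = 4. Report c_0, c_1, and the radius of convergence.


Let w = z − z₀, so z = z₀ + w.
Then 8 − z = 8 − (z₀ + w) = (8 − z₀) − w = 4 − w.
f(z) = 1/(4 − w) = (1/(4)) · 1/(1 − w/(4)) = Σ_{n≥0} w^n / (4)^(n+1).
So c_n = 1/(4)^(n+1):
  c_0 = 1/(4)^1 = 1/4.
  c_1 = 1/(4)^2 = 1/16.
The series is valid for |w/d| < 1, i.e. |z − z₀| < |d|.
Radius of convergence: R = |8 − z₀| = |4| = 4 (distance from z₀ to the singularity z = 8).

c_0 = 1/4, c_1 = 1/16; R = 4.


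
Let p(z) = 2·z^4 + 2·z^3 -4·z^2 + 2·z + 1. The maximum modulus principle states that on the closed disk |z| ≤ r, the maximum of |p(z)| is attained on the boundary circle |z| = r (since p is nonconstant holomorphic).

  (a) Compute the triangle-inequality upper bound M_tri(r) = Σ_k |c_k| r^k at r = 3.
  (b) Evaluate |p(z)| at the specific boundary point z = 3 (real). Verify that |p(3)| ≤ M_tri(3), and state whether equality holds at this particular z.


Coefficients: c_0 = 1, c_1 = 2, c_2 = -4, c_3 = 2, c_4 = 2. Radius r = 3.
Part (a). Triangle bound: M_tri(r) = Σ_k |c_k| r^k
  = |1|·3^0 + |2|·3^1 + |-4|·3^2 + |2|·3^3 + |2|·3^4
  = 1 + 6 + 36 + 54 + 162 = 259.
This bounds M(r) := max_{|z|=r} |p(z)| from above; equality holds iff all terms c_k z^k can be made to align in phase at a single z on |z|=r.
Part (b). At z = 3 (real, on the circle |z| = r):
  p(3) = (1)·3^0 + (2)·3^1 + (-4)·3^2 + (2)·3^3 + (2)·3^4 = 187.
  |p(3)| = 187.
Check: |p(3)| = 187 ≤ 259 = M_tri(3). ✓ Equality does not hold at z = 3 (the coefficients have mixed signs, so the terms do not all align in phase there).

M_tri(3) = 259; |p(3)| = 187; equality at z=3: no.


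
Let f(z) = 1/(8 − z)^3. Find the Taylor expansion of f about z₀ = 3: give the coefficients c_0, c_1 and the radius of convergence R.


Let w = z − z₀, so z = z₀ + w.
Then 8 − z = 8 − (z₀ + w) = (8 − z₀) − w = 5 − w.
f(z) = 1/(5 − w)^3 = (1/(5)^3) · (1 − w/(5))^{−3}.
By the binomial series (1−u)^{−3} = Σ_{n≥0} C(n+2, 2) u^n for |u|<1, with u = w/(5):
  c_n = C(n+2, 2) / (5)^(n+3).
  c_0 = 1/(5)^3 = 1/125.
  c_1 = 3/(5)^4 = 3/625.
The series is valid for |w/d| < 1, i.e. |z − z₀| < |d|.
Radius of convergence: R = |8 − z₀| = |5| = 5 (distance from z₀ to the singularity z = 8).

c_0 = 1/125, c_1 = 3/625; R = 5.


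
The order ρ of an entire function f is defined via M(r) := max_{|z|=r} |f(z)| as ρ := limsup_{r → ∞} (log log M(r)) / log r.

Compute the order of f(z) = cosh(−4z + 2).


cosh(w) is a linear combination of e^{iw} and e^{−iw} (or e^w, e^{−w} in the hyperbolic case), so |cosh(w)| ≤ e^{|w|}. With w = −4z + 2, |w| ≤ 4|z| + 2 = 4r + 2 on |z| = r, giving M(r) ≤ e^{4r + 2}, so ρ ≤ 1. On a suitable ray (z = it for sin/cos; z = t for sinh/cosh, t real → ∞), |cosh(−4z + 2)| grows like e^{4|t|}/2, so ρ ≥ 1. Hence ρ = 1.
Therefore ρ = 1.

Order ρ = 1.


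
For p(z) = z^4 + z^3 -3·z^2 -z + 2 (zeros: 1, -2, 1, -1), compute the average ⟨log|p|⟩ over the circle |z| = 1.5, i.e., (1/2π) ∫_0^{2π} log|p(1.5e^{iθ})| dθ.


Zeros: -2, -1, 1, 1; r = 1.5.
Inside |z| < r: -1, 1, 1. Outside (|z| ≥ r): -2.
p(0) = 2, so log|p(0)| = log(2) = 0.6931.
Apply Jensen: I(r) = log|p(0)| + Σ_k log(r/|z_k|), summed over zeros inside |z| < r.
  log(r/|z_k|) for z_k = 1: log(1.5/1) = 0.4055
  log(r/|z_k|) for z_k = 1: log(1.5/1) = 0.4055
  log(r/|z_k|) for z_k = -1: log(1.5/1) = 0.4055
  Outside zeros (-2) contribute nothing to the Jensen sum.
Sum over inside zeros: 1.2164.
I(r) = log|p(0)| + (inside sum) = 0.6931 + 1.2164 = 1.9095.
Note: since some zeros are outside |z| ≤ r, the simplified n·log(r) form does NOT apply — only the inside zeros contribute.

I(r) ≈ 1.9095.


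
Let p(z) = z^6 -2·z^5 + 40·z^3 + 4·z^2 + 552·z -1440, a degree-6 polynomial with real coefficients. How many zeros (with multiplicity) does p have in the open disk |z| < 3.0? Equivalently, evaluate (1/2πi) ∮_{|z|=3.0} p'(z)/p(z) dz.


The zeros of p are: (-1 + 3i), (-1 - 3i), -4, (3 + 3i), (3 - 3i), 2.
Their magnitudes are: 3.162, 3.162, 4, 4.243, 4.243, 2.
Zeros with |z| < R = 3.0: 2.
Count = 1.
By the argument principle, (1/2πi) ∮_{|z|=R} p'(z)/p(z) dz equals exactly this count.

Number of zeros inside |z| < 3.0: 1.


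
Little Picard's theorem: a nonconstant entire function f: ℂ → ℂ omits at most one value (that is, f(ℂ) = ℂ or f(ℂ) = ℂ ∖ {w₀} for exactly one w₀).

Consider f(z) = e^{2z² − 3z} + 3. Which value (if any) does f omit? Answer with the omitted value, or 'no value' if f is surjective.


Little Picard bounds the complement of f(ℂ) to at most one point.
The exponent g(z) = 2z² − 3z is a nonconstant polynomial, hence surjective onto ℂ. So e^{g(z)} takes every value in {e^w : w ∈ ℂ} = ℂ ∖ {0}. Adding 3 shifts the range to ℂ ∖ {3}. f omits exactly 3.

Omitted value: 3.


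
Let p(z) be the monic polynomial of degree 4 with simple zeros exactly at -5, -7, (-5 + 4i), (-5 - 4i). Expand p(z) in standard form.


The polynomial is p(z) = ∏_{α ∈ S} (z − α), where S = {-5, -7, (-5 + 4i), (-5 - 4i)}.
Expanding the product yields: p(z) = z^4 + 22·z^3 + 196·z^2 + 842·z + 1435.
Note conjugate pairs combine to real quadratics: (z − (-5+4i))(z − (-5−4i)) = z² + 10z + 41.
The resulting polynomial has degree 4 and real coefficients as required.

p(z) = z^4 + 22·z^3 + 196·z^2 + 842·z + 1435.


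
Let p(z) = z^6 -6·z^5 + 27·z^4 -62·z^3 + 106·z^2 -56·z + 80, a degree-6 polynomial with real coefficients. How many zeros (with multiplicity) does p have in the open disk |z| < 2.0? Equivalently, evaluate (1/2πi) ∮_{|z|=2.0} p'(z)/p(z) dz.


The zeros of p are: (0 + 1i), (0 - 1i), (2 + 2i), (2 - 2i), (1 + 3i), (1 - 3i).
Their magnitudes are: 1, 1, 2.828, 2.828, 3.162, 3.162.
Zeros with |z| < R = 2.0: (0 + 1i), (0 - 1i).
Count = 2.
By the argument principle, (1/2πi) ∮_{|z|=R} p'(z)/p(z) dz equals exactly this count.

Number of zeros inside |z| < 2.0: 2.


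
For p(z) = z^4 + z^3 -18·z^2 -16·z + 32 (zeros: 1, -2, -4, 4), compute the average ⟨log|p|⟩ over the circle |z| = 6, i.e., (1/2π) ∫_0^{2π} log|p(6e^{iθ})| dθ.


Zeros: -4, -2, 1, 4; r = 6.
Inside |z| < r: -4, -2, 1, 4. Outside (|z| ≥ r): ∅.
p(0) = 32, so log|p(0)| = log(32) = 3.4657.
Apply Jensen: I(r) = log|p(0)| + Σ_k log(r/|z_k|), summed over zeros inside |z| < r.
  log(r/|z_k|) for z_k = 1: log(6/1) = 1.7918
  log(r/|z_k|) for z_k = -2: log(6/2) = 1.0986
  log(r/|z_k|) for z_k = -4: log(6/4) = 0.4055
  log(r/|z_k|) for z_k = 4: log(6/4) = 0.4055
Sum over inside zeros: 3.7013.
I(r) = log|p(0)| + (inside sum) = 3.4657 + 3.7013 = 7.1670.
Closed form (all zeros inside, monic): I(r) = n·log(r) = 4·log(6) = 7.1670. ✓

I(r) ≈ 7.1670.


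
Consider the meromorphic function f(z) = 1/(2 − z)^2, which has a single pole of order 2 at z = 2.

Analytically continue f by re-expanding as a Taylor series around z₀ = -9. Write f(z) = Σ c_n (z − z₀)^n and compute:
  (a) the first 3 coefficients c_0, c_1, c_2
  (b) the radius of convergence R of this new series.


Let w = z − z₀, so z = z₀ + w.
Then 2 − z = 2 − (z₀ + w) = (2 − z₀) − w = 11 − w.
f(z) = 1/(11 − w)^2 = (1/(11)^2) · (1 − w/(11))^{−2}.
By the binomial series (1−u)^{−2} = Σ_{n≥0} C(n+1, 1) u^n for |u|<1, with u = w/(11):
  c_n = C(n+1, 1) / (11)^(n+2).
  c_0 = 1/(11)^2 = 1/121.
  c_1 = 2/(11)^3 = 2/1331.
  c_2 = 3/(11)^4 = 3/14641.
The series is valid for |w/d| < 1, i.e. |z − z₀| < |d|.
Radius of convergence: R = |2 − z₀| = |11| = 11 (distance from z₀ to the singularity z = 2).

c_0 = 1/121, c_1 = 2/1331, c_2 = 3/14641; R = 11.


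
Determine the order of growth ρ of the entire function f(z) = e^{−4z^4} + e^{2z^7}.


Each summand is entire of order 4 and 7 respectively (as in the single-exponential case). The order of a sum is at most the max of the orders, so ρ ≤ 7. For the lower bound: on |z|=r choose arg z so that 2z^7 is real positive; then |e^{2z^7}| = e^{2r^7} while |e^{-4z^4}| ≤ e^{4r^4} = o(e^{2r^7}). So |f| ≥ e^{2r^7}(1 − o(1)) and ρ ≥ 7. Hence ρ = max(4, 7) = 7.
Therefore ρ = 7.

Order ρ = 7.


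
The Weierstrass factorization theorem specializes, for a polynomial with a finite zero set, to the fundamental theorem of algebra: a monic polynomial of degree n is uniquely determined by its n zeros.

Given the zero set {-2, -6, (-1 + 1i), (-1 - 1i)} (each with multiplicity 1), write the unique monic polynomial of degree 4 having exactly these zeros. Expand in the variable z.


The polynomial is p(z) = ∏_{α ∈ S} (z − α), where S = {-2, -6, (-1 + 1i), (-1 - 1i)}.
Expanding the product yields: p(z) = z^4 + 10·z^3 + 30·z^2 + 40·z + 24.
Note conjugate pairs combine to real quadratics: (z − (-1+1i))(z − (-1−1i)) = z² + 2z + 2.
The resulting polynomial has degree 4 and real coefficients as required.

p(z) = z^4 + 10·z^3 + 30·z^2 + 40·z + 24.


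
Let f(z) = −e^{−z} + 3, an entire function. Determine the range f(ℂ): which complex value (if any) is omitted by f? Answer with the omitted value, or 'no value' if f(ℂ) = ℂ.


Little Picard bounds the complement of f(ℂ) to at most one point.
e^{−z} is never zero on ℂ, so -1·e^{−z} takes every value in ℂ ∖ {0}. Adding 3 shifts the range to ℂ ∖ {3}. Thus f omits exactly the value 3.

Omitted value: 3.


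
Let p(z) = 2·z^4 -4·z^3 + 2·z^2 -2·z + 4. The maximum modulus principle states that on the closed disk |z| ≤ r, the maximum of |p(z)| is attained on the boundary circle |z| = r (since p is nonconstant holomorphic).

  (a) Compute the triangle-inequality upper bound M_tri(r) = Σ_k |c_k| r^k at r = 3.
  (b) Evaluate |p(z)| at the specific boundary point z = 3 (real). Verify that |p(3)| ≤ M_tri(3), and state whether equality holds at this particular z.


Coefficients: c_0 = 4, c_1 = -2, c_2 = 2, c_3 = -4, c_4 = 2. Radius r = 3.
Part (a). Triangle bound: M_tri(r) = Σ_k |c_k| r^k
  = |4|·3^0 + |-2|·3^1 + |2|·3^2 + |-4|·3^3 + |2|·3^4
  = 4 + 6 + 18 + 108 + 162 = 298.
This bounds M(r) := max_{|z|=r} |p(z)| from above; equality holds iff all terms c_k z^k can be made to align in phase at a single z on |z|=r.
Part (b). At z = 3 (real, on the circle |z| = r):
  p(3) = (4)·3^0 + (-2)·3^1 + (2)·3^2 + (-4)·3^3 + (2)·3^4 = 70.
  |p(3)| = 70.
Check: |p(3)| = 70 ≤ 298 = M_tri(3). ✓ Equality does not hold at z = 3 (the coefficients have mixed signs, so the terms do not all align in phase there).

M_tri(3) = 298; |p(3)| = 70; equality at z=3: no.


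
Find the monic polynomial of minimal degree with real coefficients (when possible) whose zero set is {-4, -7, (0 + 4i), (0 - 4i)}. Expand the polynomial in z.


The polynomial is p(z) = ∏_{α ∈ S} (z − α), where S = {-4, -7, (0 + 4i), (0 - 4i)}.
Expanding the product yields: p(z) = z^4 + 11·z^3 + 44·z^2 + 176·z + 448.
Note conjugate pairs combine to real quadratics: (z − (0+4i))(z − (0−4i)) = z² + 16.
The resulting polynomial has degree 4 and real coefficients as required.

p(z) = z^4 + 11·z^3 + 44·z^2 + 176·z + 448.


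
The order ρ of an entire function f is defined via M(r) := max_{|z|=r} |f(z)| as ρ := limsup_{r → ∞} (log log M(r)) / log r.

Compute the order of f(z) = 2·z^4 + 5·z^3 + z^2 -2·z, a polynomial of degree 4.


|f(z)| ≤ Σ|c_k|·r^k = O(r^4) as r → ∞. Polynomial growth is O(e^{r^ε}) for every ε > 0 (since r^4/e^{r^ε} → 0), so ρ ≤ ε for all ε > 0, i.e. ρ = 0. Every nonconstant polynomial has order 0.
Therefore ρ = 0.

Order ρ = 0.


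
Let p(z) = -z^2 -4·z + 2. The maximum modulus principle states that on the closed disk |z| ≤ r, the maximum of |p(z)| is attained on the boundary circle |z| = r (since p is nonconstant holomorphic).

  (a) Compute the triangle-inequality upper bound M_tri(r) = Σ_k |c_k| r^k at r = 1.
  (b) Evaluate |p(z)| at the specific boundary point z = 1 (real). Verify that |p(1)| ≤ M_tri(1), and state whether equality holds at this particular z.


Coefficients: c_0 = 2, c_1 = -4, c_2 = -1. Radius r = 1.
Part (a). Triangle bound: M_tri(r) = Σ_k |c_k| r^k
  = |2|·1^0 + |-4|·1^1 + |-1|·1^2
  = 2 + 4 + 1 = 7.
This bounds M(r) := max_{|z|=r} |p(z)| from above; equality holds iff all terms c_k z^k can be made to align in phase at a single z on |z|=r.
Part (b). At z = 1 (real, on the circle |z| = r):
  p(1) = (2)·1^0 + (-4)·1^1 + (-1)·1^2 = -3.
  |p(1)| = 3.
Check: |p(1)| = 3 ≤ 7 = M_tri(1). ✓ Equality does not hold at z = 1 (the coefficients have mixed signs, so the terms do not all align in phase there).

M_tri(1) = 7; |p(1)| = 3; equality at z=1: no.


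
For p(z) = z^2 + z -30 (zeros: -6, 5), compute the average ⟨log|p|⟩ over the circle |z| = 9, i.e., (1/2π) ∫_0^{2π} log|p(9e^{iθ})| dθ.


Zeros: -6, 5; r = 9.
Inside |z| < r: -6, 5. Outside (|z| ≥ r): ∅.
p(0) = -30, so log|p(0)| = log(30) = 3.4012.
Apply Jensen: I(r) = log|p(0)| + Σ_k log(r/|z_k|), summed over zeros inside |z| < r.
  log(r/|z_k|) for z_k = -6: log(9/6) = 0.4055
  log(r/|z_k|) for z_k = 5: log(9/5) = 0.5878
Sum over inside zeros: 0.9933.
I(r) = log|p(0)| + (inside sum) = 3.4012 + 0.9933 = 4.3944.
Closed form (all zeros inside, monic): I(r) = n·log(r) = 2·log(9) = 4.3944. ✓

I(r) ≈ 4.3944.


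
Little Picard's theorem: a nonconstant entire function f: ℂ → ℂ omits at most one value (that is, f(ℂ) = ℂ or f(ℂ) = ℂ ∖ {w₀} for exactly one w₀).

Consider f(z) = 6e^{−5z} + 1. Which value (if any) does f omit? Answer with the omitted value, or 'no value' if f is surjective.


Little Picard bounds the complement of f(ℂ) to at most one point.
e^{−5z} is never zero on ℂ, so 6·e^{−5z} takes every value in ℂ ∖ {0}. Adding 1 shifts the range to ℂ ∖ {1}. Thus f omits exactly the value 1.

Omitted value: 1.


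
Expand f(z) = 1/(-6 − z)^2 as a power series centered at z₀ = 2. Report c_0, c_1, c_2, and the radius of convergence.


Let w = z − z₀, so z = z₀ + w.
Then -6 − z = -6 − (z₀ + w) = (-6 − z₀) − w = -8 − w.
f(z) = 1/(-8 − w)^2 = (1/(-8)^2) · (1 − w/(-8))^{−2}.
By the binomial series (1−u)^{−2} = Σ_{n≥0} C(n+1, 1) u^n for |u|<1, with u = w/(-8):
  c_n = C(n+1, 1) / (-8)^(n+2).
  c_0 = 1/(-8)^2 = 1/64.
  c_1 = 2/(-8)^3 = -1/256.
  c_2 = 3/(-8)^4 = 3/4096.
The series is valid for |w/d| < 1, i.e. |z − z₀| < |d|.
Radius of convergence: R = |-6 − z₀| = |-8| = 8 (distance from z₀ to the singularity z = -6).

c_0 = 1/64, c_1 = -1/256, c_2 = 3/4096; R = 8.


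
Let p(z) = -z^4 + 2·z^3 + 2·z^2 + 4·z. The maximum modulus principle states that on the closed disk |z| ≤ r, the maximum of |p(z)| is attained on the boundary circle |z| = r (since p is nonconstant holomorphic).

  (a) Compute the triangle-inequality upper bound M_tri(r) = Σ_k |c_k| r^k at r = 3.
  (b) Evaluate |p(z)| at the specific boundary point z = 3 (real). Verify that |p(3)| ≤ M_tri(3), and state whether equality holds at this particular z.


Coefficients: c_0 = 0, c_1 = 4, c_2 = 2, c_3 = 2, c_4 = -1. Radius r = 3.
Part (a). Triangle bound: M_tri(r) = Σ_k |c_k| r^k
  = |0|·3^0 + |4|·3^1 + |2|·3^2 + |2|·3^3 + |-1|·3^4
  = 0 + 12 + 18 + 54 + 81 = 165.
This bounds M(r) := max_{|z|=r} |p(z)| from above; equality holds iff all terms c_k z^k can be made to align in phase at a single z on |z|=r.
Part (b). At z = 3 (real, on the circle |z| = r):
  p(3) = (0)·3^0 + (4)·3^1 + (2)·3^2 + (2)·3^3 + (-1)·3^4 = 3.
  |p(3)| = 3.
Check: |p(3)| = 3 ≤ 165 = M_tri(3). ✓ Equality does not hold at z = 3 (the coefficients have mixed signs, so the terms do not all align in phase there).

M_tri(3) = 165; |p(3)| = 3; equality at z=3: no.


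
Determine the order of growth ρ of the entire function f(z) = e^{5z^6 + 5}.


|e^{5z^6 + 5}| = e^{Re(5·z^6) + 5} ≤ e^{5|z|^6 + 5} = e^{5r^6 + 5} on |z| = r, so ρ ≤ 6. Choosing z on |z|=r so that 5·z^6 is real positive (always possible by picking arg z appropriately) gives |f(z)| = e^{5r^6 + 5}, matching the bound. The additive constant 5 does not affect log log M(r) ~ 6·log r. Hence ρ = 6.
Therefore ρ = 6.

Order ρ = 6.


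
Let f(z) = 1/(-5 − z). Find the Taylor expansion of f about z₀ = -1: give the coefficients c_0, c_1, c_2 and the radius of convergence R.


Let w = z − z₀, so z = z₀ + w.
Then -5 − z = -5 − (z₀ + w) = (-5 − z₀) − w = -4 − w.
f(z) = 1/(-4 − w) = (1/(-4)) · 1/(1 − w/(-4)) = Σ_{n≥0} w^n / (-4)^(n+1).
So c_n = 1/(-4)^(n+1):
  c_0 = 1/(-4)^1 = -1/4.
  c_1 = 1/(-4)^2 = 1/16.
  c_2 = 1/(-4)^3 = -1/64.
The series is valid for |w/d| < 1, i.e. |z − z₀| < |d|.
Radius of convergence: R = |-5 − z₀| = |-4| = 4 (distance from z₀ to the singularity z = -5).

c_0 = -1/4, c_1 = 1/16, c_2 = -1/64; R = 4.


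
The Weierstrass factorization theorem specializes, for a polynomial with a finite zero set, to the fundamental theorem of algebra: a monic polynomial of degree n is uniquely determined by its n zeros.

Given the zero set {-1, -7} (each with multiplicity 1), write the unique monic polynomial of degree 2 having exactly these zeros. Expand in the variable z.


The polynomial is p(z) = ∏_{α ∈ S} (z − α), where S = {-1, -7}.
Expanding the product yields: p(z) = z^2 + 8·z + 7.
The resulting polynomial has degree 2 and real coefficients as required.

p(z) = z^2 + 8·z + 7.


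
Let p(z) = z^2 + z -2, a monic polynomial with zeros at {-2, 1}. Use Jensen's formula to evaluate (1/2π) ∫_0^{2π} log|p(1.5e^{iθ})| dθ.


Zeros: -2, 1; r = 1.5.
Inside |z| < r: 1. Outside (|z| ≥ r): -2.
p(0) = -2, so log|p(0)| = log(2) = 0.6931.
Apply Jensen: I(r) = log|p(0)| + Σ_k log(r/|z_k|), summed over zeros inside |z| < r.
  log(r/|z_k|) for z_k = 1: log(1.5/1) = 0.4055
  Outside zeros (-2) contribute nothing to the Jensen sum.
Sum over inside zeros: 0.4055.
I(r) = log|p(0)| + (inside sum) = 0.6931 + 0.4055 = 1.0986.
Note: since some zeros are outside |z| ≤ r, the simplified n·log(r) form does NOT apply — only the inside zeros contribute.

I(r) ≈ 1.0986.


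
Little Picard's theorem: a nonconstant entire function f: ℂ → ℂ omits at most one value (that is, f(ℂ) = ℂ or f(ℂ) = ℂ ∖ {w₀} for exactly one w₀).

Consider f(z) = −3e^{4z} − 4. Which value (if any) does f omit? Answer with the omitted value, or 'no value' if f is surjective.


Little Picard bounds the complement of f(ℂ) to at most one point.
e^{4z} is never zero on ℂ, so -3·e^{4z} takes every value in ℂ ∖ {0}. Adding -4 shifts the range to ℂ ∖ {-4}. Thus f omits exactly the value -4.

Omitted value: -4.


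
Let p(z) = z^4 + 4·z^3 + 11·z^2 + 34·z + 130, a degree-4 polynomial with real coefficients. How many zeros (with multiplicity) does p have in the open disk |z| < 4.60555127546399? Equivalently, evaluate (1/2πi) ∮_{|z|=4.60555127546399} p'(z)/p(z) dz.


The zeros of p are: (1 + 3i), (1 - 3i), (-3 + 2i), (-3 - 2i).
Their magnitudes are: 3.162, 3.162, 3.606, 3.606.
Zeros with |z| < R = 4.60555127546399: (1 + 3i), (1 - 3i), (-3 + 2i), (-3 - 2i).
Count = 4.
By the argument principle, (1/2πi) ∮_{|z|=R} p'(z)/p(z) dz equals exactly this count.

Number of zeros inside |z| < 4.60555127546399: 4.


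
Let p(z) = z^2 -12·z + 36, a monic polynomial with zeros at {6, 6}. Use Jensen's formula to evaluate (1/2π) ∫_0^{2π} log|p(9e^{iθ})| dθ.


Zeros: 6, 6; r = 9.
Inside |z| < r: 6, 6. Outside (|z| ≥ r): ∅.
p(0) = 36, so log|p(0)| = log(36) = 3.5835.
Apply Jensen: I(r) = log|p(0)| + Σ_k log(r/|z_k|), summed over zeros inside |z| < r.
  log(r/|z_k|) for z_k = 6: log(9/6) = 0.4055
  log(r/|z_k|) for z_k = 6: log(9/6) = 0.4055
Sum over inside zeros: 0.8109.
I(r) = log|p(0)| + (inside sum) = 3.5835 + 0.8109 = 4.3944.
Closed form (all zeros inside, monic): I(r) = n·log(r) = 2·log(9) = 4.3944. ✓

I(r) ≈ 4.3944.


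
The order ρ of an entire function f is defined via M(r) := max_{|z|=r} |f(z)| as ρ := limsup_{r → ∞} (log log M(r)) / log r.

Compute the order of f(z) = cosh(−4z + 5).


cosh(w) is a linear combination of e^{iw} and e^{−iw} (or e^w, e^{−w} in the hyperbolic case), so |cosh(w)| ≤ e^{|w|}. With w = −4z + 5, |w| ≤ 4|z| + 5 = 4r + 5 on |z| = r, giving M(r) ≤ e^{4r + 5}, so ρ ≤ 1. On a suitable ray (z = it for sin/cos; z = t for sinh/cosh, t real → ∞), |cosh(−4z + 5)| grows like e^{4|t|}/2, so ρ ≥ 1. Hence ρ = 1.
Therefore ρ = 1.

Order ρ = 1.


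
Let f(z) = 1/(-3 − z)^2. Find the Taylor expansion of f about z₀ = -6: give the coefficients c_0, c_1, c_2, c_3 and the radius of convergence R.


Let w = z − z₀, so z = z₀ + w.
Then -3 − z = -3 − (z₀ + w) = (-3 − z₀) − w = 3 − w.
f(z) = 1/(3 − w)^2 = (1/(3)^2) · (1 − w/(3))^{−2}.
By the binomial series (1−u)^{−2} = Σ_{n≥0} C(n+1, 1) u^n for |u|<1, with u = w/(3):
  c_n = C(n+1, 1) / (3)^(n+2).
  c_0 = 1/(3)^2 = 1/9.
  c_1 = 2/(3)^3 = 2/27.
  c_2 = 3/(3)^4 = 1/27.
  c_3 = 4/(3)^5 = 4/243.
The series is valid for |w/d| < 1, i.e. |z − z₀| < |d|.
Radius of convergence: R = |-3 − z₀| = |3| = 3 (distance from z₀ to the singularity z = -3).

c_0 = 1/9, c_1 = 2/27, c_2 = 1/27, c_3 = 4/243; R = 3.


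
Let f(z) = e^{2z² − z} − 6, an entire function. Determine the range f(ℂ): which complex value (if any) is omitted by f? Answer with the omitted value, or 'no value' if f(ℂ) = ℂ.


Little Picard bounds the complement of f(ℂ) to at most one point.
The exponent g(z) = 2z² − z is a nonconstant polynomial, hence surjective onto ℂ. So e^{g(z)} takes every value in {e^w : w ∈ ℂ} = ℂ ∖ {0}. Adding -6 shifts the range to ℂ ∖ {-6}. f omits exactly -6.

Omitted value: -6.


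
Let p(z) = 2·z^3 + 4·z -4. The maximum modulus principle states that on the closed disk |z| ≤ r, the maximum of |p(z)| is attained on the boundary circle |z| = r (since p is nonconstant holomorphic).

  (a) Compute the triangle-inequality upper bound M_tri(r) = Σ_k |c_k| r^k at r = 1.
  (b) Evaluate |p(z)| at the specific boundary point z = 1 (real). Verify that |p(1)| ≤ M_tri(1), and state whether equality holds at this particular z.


Coefficients: c_0 = -4, c_1 = 4, c_2 = 0, c_3 = 2. Radius r = 1.
Part (a). Triangle bound: M_tri(r) = Σ_k |c_k| r^k
  = |-4|·1^0 + |4|·1^1 + |0|·1^2 + |2|·1^3
  = 4 + 4 + 0 + 2 = 10.
This bounds M(r) := max_{|z|=r} |p(z)| from above; equality holds iff all terms c_k z^k can be made to align in phase at a single z on |z|=r.
Part (b). At z = 1 (real, on the circle |z| = r):
  p(1) = (-4)·1^0 + (4)·1^1 + (0)·1^2 + (2)·1^3 = 2.
  |p(1)| = 2.
Check: |p(1)| = 2 ≤ 10 = M_tri(1). ✓ Equality does not hold at z = 1 (the coefficients have mixed signs, so the terms do not all align in phase there).

M_tri(1) = 10; |p(1)| = 2; equality at z=1: no.


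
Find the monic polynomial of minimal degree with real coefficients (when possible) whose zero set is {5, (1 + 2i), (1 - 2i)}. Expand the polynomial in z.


The polynomial is p(z) = ∏_{α ∈ S} (z − α), where S = {5, (1 + 2i), (1 - 2i)}.
Expanding the product yields: p(z) = z^3 -7·z^2 + 15·z -25.
Note conjugate pairs combine to real quadratics: (z − (1+2i))(z − (1−2i)) = z² − 2z + 5.
The resulting polynomial has degree 3 and real coefficients as required.

p(z) = z^3 -7·z^2 + 15·z -25.


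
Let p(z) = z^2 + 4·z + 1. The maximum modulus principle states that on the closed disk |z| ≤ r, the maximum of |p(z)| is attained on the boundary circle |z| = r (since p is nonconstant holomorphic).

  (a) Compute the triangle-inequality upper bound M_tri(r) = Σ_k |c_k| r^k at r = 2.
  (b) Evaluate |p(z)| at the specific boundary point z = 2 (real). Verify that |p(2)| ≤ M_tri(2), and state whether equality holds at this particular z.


Coefficients: c_0 = 1, c_1 = 4, c_2 = 1. Radius r = 2.
Part (a). Triangle bound: M_tri(r) = Σ_k |c_k| r^k
  = |1|·2^0 + |4|·2^1 + |1|·2^2
  = 1 + 8 + 4 = 13.
This bounds M(r) := max_{|z|=r} |p(z)| from above; equality holds iff all terms c_k z^k can be made to align in phase at a single z on |z|=r.
Part (b). At z = 2 (real, on the circle |z| = r):
  p(2) = (1)·2^0 + (4)·2^1 + (1)·2^2 = 13.
  |p(2)| = 13.
Since all nonzero coefficients share the same sign, |p(2)| = 13 = M_tri(2); the triangle bound is attained at z = 2, so in fact M(r) = 13.

M_tri(2) = 13; |p(2)| = 13; equality at z=2: yes.


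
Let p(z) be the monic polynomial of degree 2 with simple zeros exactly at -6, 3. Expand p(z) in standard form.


The polynomial is p(z) = ∏_{α ∈ S} (z − α), where S = {-6, 3}.
Expanding the product yields: p(z) = z^2 + 3·z -18.
The resulting polynomial has degree 2 and real coefficients as required.

p(z) = z^2 + 3·z -18.


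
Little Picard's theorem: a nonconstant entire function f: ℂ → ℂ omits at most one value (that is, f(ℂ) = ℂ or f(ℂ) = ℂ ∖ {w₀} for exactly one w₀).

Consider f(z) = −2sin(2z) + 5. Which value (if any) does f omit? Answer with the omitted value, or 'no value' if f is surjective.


Little Picard bounds the complement of f(ℂ) to at most one point.
sin is entire and surjective onto ℂ: for every w ∈ ℂ, sin(ζ) = w has a solution ζ ∈ ℂ (e.g., via the complex inverse arcsin). With ζ = 2z this gives z = ζ/(2). Then -2·sin(2z) takes every value in -2·ℂ = ℂ, and adding 5 is a bijection of ℂ. So f is surjective and omits no value. (Note: only on the real line is sin bounded by [−1, 1].)

Omitted value: no value.


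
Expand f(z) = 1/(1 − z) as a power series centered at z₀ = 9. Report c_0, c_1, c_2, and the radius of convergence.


Let w = z − z₀, so z = z₀ + w.
Then 1 − z = 1 − (z₀ + w) = (1 − z₀) − w = -8 − w.
f(z) = 1/(-8 − w) = (1/(-8)) · 1/(1 − w/(-8)) = Σ_{n≥0} w^n / (-8)^(n+1).
So c_n = 1/(-8)^(n+1):
  c_0 = 1/(-8)^1 = -1/8.
  c_1 = 1/(-8)^2 = 1/64.
  c_2 = 1/(-8)^3 = -1/512.
The series is valid for |w/d| < 1, i.e. |z − z₀| < |d|.
Radius of convergence: R = |1 − z₀| = |-8| = 8 (distance from z₀ to the singularity z = 1).

c_0 = -1/8, c_1 = 1/64, c_2 = -1/512; R = 8.


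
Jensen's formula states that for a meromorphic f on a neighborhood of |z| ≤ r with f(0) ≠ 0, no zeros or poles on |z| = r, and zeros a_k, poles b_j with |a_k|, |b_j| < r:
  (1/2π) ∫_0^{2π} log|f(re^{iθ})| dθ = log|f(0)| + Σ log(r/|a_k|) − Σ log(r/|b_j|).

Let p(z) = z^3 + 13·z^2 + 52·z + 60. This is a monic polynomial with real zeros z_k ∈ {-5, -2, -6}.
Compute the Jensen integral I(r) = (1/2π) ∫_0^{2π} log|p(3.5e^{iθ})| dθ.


Zeros: -6, -5, -2; r = 3.5.
Inside |z| < r: -2. Outside (|z| ≥ r): -6, -5.
p(0) = 60, so log|p(0)| = log(60) = 4.0943.
Apply Jensen: I(r) = log|p(0)| + Σ_k log(r/|z_k|), summed over zeros inside |z| < r.
  log(r/|z_k|) for z_k = -2: log(3.5/2) = 0.5596
  Outside zeros (-6, -5) contribute nothing to the Jensen sum.
Sum over inside zeros: 0.5596.
I(r) = log|p(0)| + (inside sum) = 4.0943 + 0.5596 = 4.6540.
Note: since some zeros are outside |z| ≤ r, the simplified n·log(r) form does NOT apply — only the inside zeros contribute.

I(r) ≈ 4.6540.


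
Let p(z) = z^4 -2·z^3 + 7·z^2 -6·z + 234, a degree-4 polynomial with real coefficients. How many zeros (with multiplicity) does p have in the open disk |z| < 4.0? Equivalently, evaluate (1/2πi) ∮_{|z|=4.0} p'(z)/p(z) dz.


The zeros of p are: (-2 + 3i), (-2 - 3i), (3 + 3i), (3 - 3i).
Their magnitudes are: 3.606, 3.606, 4.243, 4.243.
Zeros with |z| < R = 4.0: (-2 + 3i), (-2 - 3i).
Count = 2.
By the argument principle, (1/2πi) ∮_{|z|=R} p'(z)/p(z) dz equals exactly this count.

Number of zeros inside |z| < 4.0: 2.


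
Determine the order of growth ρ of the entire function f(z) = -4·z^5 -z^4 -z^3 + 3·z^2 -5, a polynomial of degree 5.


|f(z)| ≤ Σ|c_k|·r^k = O(r^5) as r → ∞. Polynomial growth is O(e^{r^ε}) for every ε > 0 (since r^5/e^{r^ε} → 0), so ρ ≤ ε for all ε > 0, i.e. ρ = 0. Every nonconstant polynomial has order 0.
Therefore ρ = 0.

Order ρ = 0.


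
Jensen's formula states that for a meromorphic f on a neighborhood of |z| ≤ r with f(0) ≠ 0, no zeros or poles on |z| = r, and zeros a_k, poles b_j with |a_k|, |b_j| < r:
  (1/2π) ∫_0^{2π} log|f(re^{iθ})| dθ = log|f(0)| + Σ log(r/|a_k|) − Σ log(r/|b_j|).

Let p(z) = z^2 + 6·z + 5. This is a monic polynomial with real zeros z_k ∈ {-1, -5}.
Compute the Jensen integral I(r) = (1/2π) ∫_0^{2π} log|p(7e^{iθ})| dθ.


Zeros: -5, -1; r = 7.
Inside |z| < r: -5, -1. Outside (|z| ≥ r): ∅.
p(0) = 5, so log|p(0)| = log(5) = 1.6094.
Apply Jensen: I(r) = log|p(0)| + Σ_k log(r/|z_k|), summed over zeros inside |z| < r.
  log(r/|z_k|) for z_k = -1: log(7/1) = 1.9459
  log(r/|z_k|) for z_k = -5: log(7/5) = 0.3365
Sum over inside zeros: 2.2824.
I(r) = log|p(0)| + (inside sum) = 1.6094 + 2.2824 = 3.8918.
Closed form (all zeros inside, monic): I(r) = n·log(r) = 2·log(7) = 3.8918. ✓

I(r) ≈ 3.8918.


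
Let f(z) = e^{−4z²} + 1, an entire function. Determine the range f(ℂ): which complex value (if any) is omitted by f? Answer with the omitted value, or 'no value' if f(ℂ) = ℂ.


Little Picard bounds the complement of f(ℂ) to at most one point.
The exponent g(z) = −4z² is a nonconstant polynomial, hence surjective onto ℂ. So e^{g(z)} takes every value in {e^w : w ∈ ℂ} = ℂ ∖ {0}. Adding 1 shifts the range to ℂ ∖ {1}. f omits exactly 1.

Omitted value: 1.


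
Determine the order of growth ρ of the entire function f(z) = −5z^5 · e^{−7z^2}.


M(r) = max_{|z|=r} |-5|·|z|^5·|e^{−7z^2}| = 5·r^5 · e^{7r^2} (the factors attain their maxima compatibly on |z|=r). Then log M(r) = log 5 + 5·log r + 7r^2, dominated by the last term, so log log M(r) ~ 2·log r. The polynomial factor -5z^5 contributes only a log r term and does not affect the order. ρ = 2.
Therefore ρ = 2.

Order ρ = 2.


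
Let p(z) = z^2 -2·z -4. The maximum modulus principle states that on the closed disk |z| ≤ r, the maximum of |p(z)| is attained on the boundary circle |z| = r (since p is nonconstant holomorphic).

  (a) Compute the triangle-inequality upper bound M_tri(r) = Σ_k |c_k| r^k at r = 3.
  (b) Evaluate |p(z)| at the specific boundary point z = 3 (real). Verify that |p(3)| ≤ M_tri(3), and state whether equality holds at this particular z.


Coefficients: c_0 = -4, c_1 = -2, c_2 = 1. Radius r = 3.
Part (a). Triangle bound: M_tri(r) = Σ_k |c_k| r^k
  = |-4|·3^0 + |-2|·3^1 + |1|·3^2
  = 4 + 6 + 9 = 19.
This bounds M(r) := max_{|z|=r} |p(z)| from above; equality holds iff all terms c_k z^k can be made to align in phase at a single z on |z|=r.
Part (b). At z = 3 (real, on the circle |z| = r):
  p(3) = (-4)·3^0 + (-2)·3^1 + (1)·3^2 = -1.
  |p(3)| = 1.
Check: |p(3)| = 1 ≤ 19 = M_tri(3). ✓ Equality does not hold at z = 3 (the coefficients have mixed signs, so the terms do not all align in phase there).

M_tri(3) = 19; |p(3)| = 1; equality at z=3: no.


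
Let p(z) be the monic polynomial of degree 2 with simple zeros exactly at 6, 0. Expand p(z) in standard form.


The polynomial is p(z) = ∏_{α ∈ S} (z − α), where S = {6, 0}.
Expanding the product yields: p(z) = z^2 -6·z.
The resulting polynomial has degree 2 and real coefficients as required.

p(z) = z^2 -6·z.


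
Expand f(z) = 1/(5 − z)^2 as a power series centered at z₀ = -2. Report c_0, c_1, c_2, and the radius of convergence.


Let w = z − z₀, so z = z₀ + w.
Then 5 − z = 5 − (z₀ + w) = (5 − z₀) − w = 7 − w.
f(z) = 1/(7 − w)^2 = (1/(7)^2) · (1 − w/(7))^{−2}.
By the binomial series (1−u)^{−2} = Σ_{n≥0} C(n+1, 1) u^n for |u|<1, with u = w/(7):
  c_n = C(n+1, 1) / (7)^(n+2).
  c_0 = 1/(7)^2 = 1/49.
  c_1 = 2/(7)^3 = 2/343.
  c_2 = 3/(7)^4 = 3/2401.
The series is valid for |w/d| < 1, i.e. |z − z₀| < |d|.
Radius of convergence: R = |5 − z₀| = |7| = 7 (distance from z₀ to the singularity z = 5).

c_0 = 1/49, c_1 = 2/343, c_2 = 3/2401; R = 7.


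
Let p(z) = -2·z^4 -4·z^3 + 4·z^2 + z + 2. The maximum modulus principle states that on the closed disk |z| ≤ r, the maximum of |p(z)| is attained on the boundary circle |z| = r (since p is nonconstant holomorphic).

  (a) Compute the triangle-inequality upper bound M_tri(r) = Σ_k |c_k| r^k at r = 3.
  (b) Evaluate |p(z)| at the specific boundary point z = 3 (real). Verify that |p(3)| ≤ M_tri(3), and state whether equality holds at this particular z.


Coefficients: c_0 = 2, c_1 = 1, c_2 = 4, c_3 = -4, c_4 = -2. Radius r = 3.
Part (a). Triangle bound: M_tri(r) = Σ_k |c_k| r^k
  = |2|·3^0 + |1|·3^1 + |4|·3^2 + |-4|·3^3 + |-2|·3^4
  = 2 + 3 + 36 + 108 + 162 = 311.
This bounds M(r) := max_{|z|=r} |p(z)| from above; equality holds iff all terms c_k z^k can be made to align in phase at a single z on |z|=r.
Part (b). At z = 3 (real, on the circle |z| = r):
  p(3) = (2)·3^0 + (1)·3^1 + (4)·3^2 + (-4)·3^3 + (-2)·3^4 = -229.
  |p(3)| = 229.
Check: |p(3)| = 229 ≤ 311 = M_tri(3). ✓ Equality does not hold at z = 3 (the coefficients have mixed signs, so the terms do not all align in phase there).

M_tri(3) = 311; |p(3)| = 229; equality at z=3: no.


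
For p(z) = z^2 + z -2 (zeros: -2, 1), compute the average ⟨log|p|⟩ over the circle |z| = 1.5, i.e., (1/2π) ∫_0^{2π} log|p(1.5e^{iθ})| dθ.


Zeros: -2, 1; r = 1.5.
Inside |z| < r: 1. Outside (|z| ≥ r): -2.
p(0) = -2, so log|p(0)| = log(2) = 0.6931.
Apply Jensen: I(r) = log|p(0)| + Σ_k log(r/|z_k|), summed over zeros inside |z| < r.
  log(r/|z_k|) for z_k = 1: log(1.5/1) = 0.4055
  Outside zeros (-2) contribute nothing to the Jensen sum.
Sum over inside zeros: 0.4055.
I(r) = log|p(0)| + (inside sum) = 0.6931 + 0.4055 = 1.0986.
Note: since some zeros are outside |z| ≤ r, the simplified n·log(r) form does NOT apply — only the inside zeros contribute.

I(r) ≈ 1.0986.
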